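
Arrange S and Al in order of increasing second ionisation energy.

IE_2 is the cost of taking one more electron from the +1 cation: S⁺ still has 5 valence electrons; Al⁺ still has 2 valence electrons.
All are still removing valence electrons, so compare the +1 ions as you would atoms: IE_2 generally rises across a period (higher Z_eff) and falls down a group (larger shell), subject to the usual subshell exceptions.
Valence configurations: S⁺ [Ne]3s²3p³, Al⁺ [Ne]3s².
The numbers (kJ/mol): S 2252, Al 1817.
Putting it together, IE_2: Al < S.

Al, S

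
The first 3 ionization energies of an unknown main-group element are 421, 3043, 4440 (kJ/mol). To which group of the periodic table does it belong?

Group 1

Look for the largest jump between consecutive ionization energies: IE2/IE1 ≈ 7.2, far larger than any earlier ratio.
That jump marks the point where a core electron is being removed. So the atom has 1 valence electron.
A main-group element with 1 valence electron is in group 1.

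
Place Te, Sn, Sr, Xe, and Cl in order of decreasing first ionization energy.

Cl, Xe, Te, Sn, Sr

Cl is in period 3, group 17; Sr is in period 5, group 2; Sn is in period 5, group 14; Te is in period 5, group 16; Xe is in period 5, group 18.
IE₁ increases left→right with effective nuclear charge and decreases top→bottom as the valence shell moves farther out.
Neither a single period nor a single group — weigh both effects.
Sn > Sr: Sn lies to the right of Sr in period 5, so the across-period effect alone puts Sn higher.
Te > Sn: both are in period 5; the period trend gives Te the larger value.
Xe > Te: Xe lies to the right of Te in period 5, so the across-period effect alone puts Xe higher.
Cl > Xe: the two effects oppose for this pair; the down-group effect wins (1251 vs 1170 kJ/mol).
Approximate values (kJ/mol): Cl 1251, Sr 550, Sn 709, Te 869, Xe 1170.
So from highest to lowest: Cl > Xe > Te > Sn > Sr.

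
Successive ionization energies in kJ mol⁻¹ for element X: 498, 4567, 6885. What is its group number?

Look for the largest jump between consecutive ionization energies: IE2/IE1 ≈ 9.2, far larger than any earlier ratio.
That jump marks the point where a core electron is being removed. So the atom has 1 valence electron.
A main-group element with 1 valence electron is in group 1.

Group 1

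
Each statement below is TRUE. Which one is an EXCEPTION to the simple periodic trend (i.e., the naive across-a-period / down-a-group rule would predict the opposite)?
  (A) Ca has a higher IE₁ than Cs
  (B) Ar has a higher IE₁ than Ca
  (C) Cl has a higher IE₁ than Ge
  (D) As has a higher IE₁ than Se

(D)

The general trend: IE₁ increases across a period and decreases down a group.
(A) Ca (period 4, group 2) vs Cs (period 6, group 1): the stated order agrees with the simple trend.
(B) Ar (period 3, group 18) vs Ca (period 4, group 2): the stated order agrees with the simple trend.
(C) Cl (period 3, group 17) vs Ge (period 4, group 14): the stated order agrees with the simple trend.
(D) As (period 4, group 15) vs Se (period 4, group 16): the stated order contradicts the simple trend.
The exception is (D): Se (4p⁴) ionizes more easily than half-filled As (4p³).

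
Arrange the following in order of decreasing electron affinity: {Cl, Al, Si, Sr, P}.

Al is in period 3, group 13; Si is in period 3, group 14; P is in period 3, group 15; Cl is in period 3, group 17; Sr is in period 5, group 2.
Atoms with high Z_eff and room in the valence shell (especially the halogens) have the most exothermic electron affinities.
Here both period and group differ, so the two effects have to be weighed against each other.
Al > Sr: both effects reinforce here, so Al is clearly the higher of the two.
P > Al: P lies to the right of Al in period 3, so the across-period effect alone puts P higher.
Si > P: this pair runs against the simple trend — see the exception note.
Cl > Si: Cl lies to the right of Si in period 3, so the across-period effect alone puts Cl higher.
Note the exception: Si has a higher electron affinity than P, contrary to the simple trend — adding an electron to P's half-filled 3p³ is unfavourable, so Si (3p²) has the more exothermic EA.
Tabulated electron affinity (kJ/mol): Al 42, Si 134, P 72, Cl 349, Sr 5.
So from highest to lowest: Cl > Si > P > Al > Sr.

Cl, Si, P, Al, Sr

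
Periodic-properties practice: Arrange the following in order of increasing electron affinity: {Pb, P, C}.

C is in period 2, group 14; P is in period 3, group 15; Pb is in period 6, group 14.
Electron affinity generally becomes more exothermic across a period toward the halogens and less exothermic down a group.
These span different periods and groups, so the two trends combine.
P > Pb: both effects reinforce here, so P is clearly the higher of the two.
C > P: the two effects oppose for this pair; the down-group effect wins (122 vs 72 kJ/mol).
For reference (kJ/mol): C 122, P 72, Pb 35.
So from lowest to highest: Pb < P < C.

Pb, P, C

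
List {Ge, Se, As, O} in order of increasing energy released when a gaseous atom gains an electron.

Atoms with high Z_eff and room in the valence shell (especially the halogens) have the most exothermic electron affinities.
These span different periods and groups, so the two trends combine.
Ge > As: this pair runs against the simple trend — see the exception note.
O > Ge: relative to Ge, both the across-period and down-group shifts push O's electron affinity up.
Se > O: this pair runs against the simple trend — see the exception note.
Note the exception: Ge has a higher electron affinity than As, contrary to the simple trend — adding an electron to As's half-filled 4p³ is unfavourable, so Ge (4p²) has the more exothermic EA.
Note the exception: Se has a higher electron affinity than O, contrary to the simple trend — O's compact 2p subshell gives strong electron–electron repulsion on the added electron.
For reference (kJ/mol): O 141, Ge 119, As 78, Se 195.
So from lowest to highest: As < Ge < O < Se.

As < Ge < O < Se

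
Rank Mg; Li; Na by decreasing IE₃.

Li > Mg > Na

IE_3 is the cost of taking one more electron from the +2 cation: Mg²⁺ is the bare [Ne] core; Li²⁺ is already 1 electron into the core; Na²⁺ is already 1 electron into the core.
All of these are removing an electron from a noble-gas core or deeper; the smaller core (lower principal quantum number) is held far more tightly, and within a period the higher nuclear charge binds the same core more tightly.
Tabulated IE_3 (kJ/mol): Mg 7733, Li 11815, Na 6910.
Putting it together, IE_3: Na < Mg < Li.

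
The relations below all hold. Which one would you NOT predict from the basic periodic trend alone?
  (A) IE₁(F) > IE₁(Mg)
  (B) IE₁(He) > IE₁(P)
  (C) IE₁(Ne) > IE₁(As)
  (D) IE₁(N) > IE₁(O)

The general trend: first ionisation energy increases across a period and decreases down a group.
(A) F (period 2, group 17) vs Mg (period 3, group 2): the stated order agrees with the simple trend.
(B) He (period 1, group 18) vs P (period 3, group 15): the stated order agrees with the simple trend.
(C) Ne (period 2, group 18) vs As (period 4, group 15): the stated order agrees with the simple trend.
(D) N (period 2, group 15) vs O (period 2, group 16): the stated order contradicts the simple trend.
The exception is (D): pairing an electron in O's 2p⁴ costs repulsion energy, so O ionizes more easily than half-filled N (2p³).

(D)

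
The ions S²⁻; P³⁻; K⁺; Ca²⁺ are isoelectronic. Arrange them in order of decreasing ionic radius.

All of these have 18 electrons, so size is governed by nuclear charge alone: the more protons, the stronger the pull on the same electron cloud, and the smaller the ion.
Nuclear charges: Ca²⁺ (Z=20), K⁺ (Z=19), S²⁻ (Z=16), P³⁻ (Z=15).
Largest to smallest: P³⁻ > S²⁻ > K⁺ > Ca²⁺.

P³⁻, S²⁻, K⁺, Ca²⁺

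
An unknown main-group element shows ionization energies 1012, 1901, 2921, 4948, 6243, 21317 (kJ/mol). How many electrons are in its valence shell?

Look for the largest jump between consecutive ionization energies: IE6/IE5 ≈ 3.4, far larger than any earlier ratio.
That jump marks the point where a core electron is being removed. So the atom has 5 valence electrons.

5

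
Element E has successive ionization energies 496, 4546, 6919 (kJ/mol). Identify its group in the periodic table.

Group 1

Look for the largest jump between consecutive ionization energies: IE2/IE1 ≈ 9.2, far larger than any earlier ratio.
That jump marks the point where a core electron is being removed. So the atom has 1 valence electron.
A main-group element with 1 valence electron is in group 1.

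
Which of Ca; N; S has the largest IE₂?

N

Consider each +1 ion: Ca⁺ still has 1 valence electron; N⁺ still has 4 valence electrons; S⁺ still has 5 valence electrons.
All are still removing valence electrons, so compare the +1 ions as you would atoms: IE_2 generally rises across a period (higher Z_eff) and falls down a group (larger shell), subject to the usual subshell exceptions.
Valence configurations: Ca⁺ [Ar]4s¹, N⁺ [He]2s²2p², S⁺ [Ne]3s²3p³.
Tabulated IE_2 (kJ/mol): Ca 1145, N 2856, S 2252.
Hence IE_2: Ca < S < N.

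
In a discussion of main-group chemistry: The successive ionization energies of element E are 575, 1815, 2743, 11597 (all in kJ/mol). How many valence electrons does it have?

3

Look for the largest jump between consecutive ionization energies: IE4/IE3 ≈ 4.2, far larger than any earlier ratio.
That jump marks the point where a core electron is being removed. So the atom has 3 valence electrons.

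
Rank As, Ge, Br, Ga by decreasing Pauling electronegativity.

Br, As, Ge, Ga

Ga is in period 4, group 13; Ge is in period 4, group 14; As is in period 4, group 15; Br is in period 4, group 17.
Electronegativity increases across a period and decreases down a group, tracking effective nuclear charge and atomic size.
All lie in period 4, so electronegativity increases left to right.
So from highest to lowest: Br > As > Ge > Ga.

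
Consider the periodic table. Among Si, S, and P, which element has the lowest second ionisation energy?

The second ionization energy removes an electron from the +1 ion. For each element: Si⁺ still has 3 valence electrons; S⁺ still has 5 valence electrons; P⁺ still has 4 valence electrons.
All are still removing valence electrons, so compare the +1 ions as you would atoms: IE_2 generally rises across a period (higher Z_eff) and falls down a group (larger shell), subject to the usual subshell exceptions.
Valence configurations: Si⁺ [Ne]3s²3p¹, S⁺ [Ne]3s²3p³, P⁺ [Ne]3s²3p².
Approximate IE_2 values (kJ/mol): Si 1577, S 2252, P 1907.
Hence IE_2: Si < P < S.

Si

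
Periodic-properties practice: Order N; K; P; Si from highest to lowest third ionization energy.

N > K > Si > P

The third ionization energy removes an electron from the +2 ion. For each element: N²⁺ still has 3 valence electrons; K²⁺ is already 1 electron into the core; P²⁺ still has 3 valence electrons; Si²⁺ still has 2 valence electrons.
Usually core removal costs more than valence removal, but here the competition is close: a tightly held n=2 valence electron can cost more to remove than an n=3 core electron, so the actual values have to decide it.
Valence configurations: N²⁺ [He]2s²2p¹, P²⁺ [Ne]3s²3p¹, Si²⁺ [Ne]3s².
P²⁺ loses a lone 3p electron whereas Si²⁺ must break into a filled 3s² pair, so IE_3(Si) > IE_3(P) even though P has the higher nuclear charge.
The numbers (kJ/mol): N 4578, K 4420, P 2914, Si 3232.
Putting it together, IE_3: P < Si < K < N.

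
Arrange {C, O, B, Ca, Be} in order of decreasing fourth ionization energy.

B > Be > O > Ca > C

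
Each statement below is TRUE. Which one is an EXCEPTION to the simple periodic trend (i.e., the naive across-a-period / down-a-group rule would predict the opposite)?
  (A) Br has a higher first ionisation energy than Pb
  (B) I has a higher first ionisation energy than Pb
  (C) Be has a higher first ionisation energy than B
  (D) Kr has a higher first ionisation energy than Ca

(C)

The general trend: first ionisation energy increases across a period and decreases down a group.
(A) Br (period 4, group 17) vs Pb (period 6, group 14): the stated order agrees with the simple trend.
(B) I (period 5, group 17) vs Pb (period 6, group 14): the stated order agrees with the simple trend.
(C) Be (period 2, group 2) vs B (period 2, group 13): the stated order contradicts the simple trend.
(D) Kr (period 4, group 18) vs Ca (period 4, group 2): the stated order agrees with the simple trend.
The exception is (C): removing B's lone 2p electron is easier than breaking Be's filled 2s².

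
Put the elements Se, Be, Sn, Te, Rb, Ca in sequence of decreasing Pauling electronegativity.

Be is in period 2, group 2; Ca is in period 4, group 2; Se is in period 4, group 16; Rb is in period 5, group 1; Sn is in period 5, group 14; Te is in period 5, group 16.
Atoms toward the upper right of the periodic table pull bonding electrons most strongly.
These span different periods and groups, so the two trends combine.
Ca > Rb: relative to Rb, both the across-period and down-group shifts push Ca's electronegativity up.
Be > Ca: they share group 2; the group trend gives Be the larger value.
Sn > Be: period and group pull opposite ways; the across-period shift dominates (1.96 vs 1.57).
Te > Sn: both are in period 5; the period trend gives Te the larger value.
Se > Te: Se sits above Te in group 16, so the down-group effect alone puts Se higher.
For reference (Pauling): Be 1.57, Ca 1.00, Se 2.55, Rb 0.82, Sn 1.96, Te 2.10.
So from highest to lowest: Se > Te > Sn > Be > Ca > Rb.

Se > Te > Sn > Be > Ca > Rb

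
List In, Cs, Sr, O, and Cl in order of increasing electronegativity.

Cs, Sr, In, Cl, O

Atoms toward the upper right of the periodic table pull bonding electrons most strongly.
These span different periods and groups, so the two trends combine.
Sr > Cs: both effects reinforce here, so Sr is clearly the higher of the two.
In > Sr: both are in period 5; the period trend gives In the larger value.
Cl > In: both effects reinforce here, so Cl is clearly the higher of the two.
O > Cl: period and group pull opposite ways; the down-group shift dominates (3.44 vs 3.16).
Tabulated electronegativity (Pauling): O 3.44, Cl 3.16, Sr 0.95, In 1.78, Cs 0.79.
So from lowest to highest: Cs < Sr < In < Cl < O.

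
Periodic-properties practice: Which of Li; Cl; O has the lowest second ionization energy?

After 1 electron has been removed, what remains? Li⁺ is the bare [He] core; Cl⁺ still has 6 valence electrons; O⁺ still has 5 valence electrons.
Core electrons are held far more tightly than valence electrons, so Li tops the IE_2 order.
Valence configurations: Cl⁺ [Ne]3s²3p⁴, O⁺ [He]2s²2p³.
The numbers (kJ/mol): Li 7298, Cl 2298, O 3388.
Hence IE_2: Cl < O < Li.

Cl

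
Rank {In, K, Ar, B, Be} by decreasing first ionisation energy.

Ar > Be > B > In > K

Be is in period 2, group 2; B is in period 2, group 13; Ar is in period 3, group 18; K is in period 4, group 1; In is in period 5, group 13.
Across a period the outer electron is held more tightly (higher IE₁); down a group it sits in a higher shell, more shielded, and comes off more easily.
These span different periods and groups, so the two trends combine.
In > K: the two effects oppose for this pair; the across-period effect wins (558 vs 419 kJ/mol).
B > In: they share group 13; the group trend gives B the larger value.
Be > B: this pair runs against the simple trend — see the exception note.
Ar > Be: the two effects oppose for this pair; the across-period effect wins (1521 vs 900 kJ/mol).
Note the exception: Be has a higher first ionization energy than B, contrary to the simple trend — removing B's lone 2p electron is easier than breaking Be's filled 2s².
Approximate values (kJ/mol): Be 900, B 801, Ar 1521, K 419, In 558.
So from highest to lowest: Ar > Be > B > In > K.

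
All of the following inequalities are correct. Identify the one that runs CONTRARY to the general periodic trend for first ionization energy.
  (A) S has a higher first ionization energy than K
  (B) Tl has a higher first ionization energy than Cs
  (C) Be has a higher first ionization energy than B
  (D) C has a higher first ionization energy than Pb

(C)

The general trend: first ionization energy increases across a period and decreases down a group.
(A) S (period 3, group 16) vs K (period 4, group 1): the stated order agrees with the simple trend.
(B) Tl (period 6, group 13) vs Cs (period 6, group 1): the stated order agrees with the simple trend.
(C) Be (period 2, group 2) vs B (period 2, group 13): the stated order contradicts the simple trend.
(D) C (period 2, group 14) vs Pb (period 6, group 14): the stated order agrees with the simple trend.
The exception is (C): removing B's lone 2p electron is easier than breaking Be's filled 2s².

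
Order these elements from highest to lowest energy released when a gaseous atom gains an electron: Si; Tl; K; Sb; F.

Adding an electron releases more energy for atoms nearer the top right (short of the noble gases).
Neither a single period nor a single group — weigh both effects.
K > Tl: period and group pull opposite ways; the down-group shift dominates (48 vs 19 kJ/mol).
Sb > K: period and group pull opposite ways; the across-period shift dominates (103 vs 48 kJ/mol).
Si > Sb: the two effects oppose for this pair; the down-group effect wins (134 vs 103 kJ/mol).
F > Si: relative to Si, both the across-period and down-group shifts push F's electron affinity up.
Tabulated electron affinity (kJ/mol): F 328, Si 134, K 48, Sb 103, Tl 19.
So from highest to lowest: F > Si > Sb > K > Tl.

F > Si > Sb > K > Tl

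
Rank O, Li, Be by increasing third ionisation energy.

O < Li < Be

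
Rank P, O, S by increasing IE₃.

P < S < O

The third ionization energy removes an electron from the +2 ion. For each element: P²⁺ still has 3 valence electrons; O²⁺ still has 4 valence electrons; S²⁺ still has 4 valence electrons.
All are still removing valence electrons, so compare the +2 ions as you would atoms: IE_3 generally rises across a period (higher Z_eff) and falls down a group (larger shell), subject to the usual subshell exceptions.
Valence configurations: P²⁺ [Ne]3s²3p¹, O²⁺ [He]2s²2p², S²⁺ [Ne]3s²3p².
The numbers (kJ/mol): P 2914, O 5300, S 3357.
Putting it together, IE_3: P < S < O.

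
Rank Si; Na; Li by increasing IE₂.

Consider each +1 ion: Si⁺ still has 3 valence electrons; Na⁺ is the bare [Ne] core; Li⁺ is the bare [He] core.
Breaking into a closed-shell core is much more expensive than removing a leftover valence electron — Na and Li have the largest IE_2 here.
The numbers (kJ/mol): Si 1577, Na 4562, Li 7298.
So the second ionization energies run Si < Na < Li.

Si < Na < Li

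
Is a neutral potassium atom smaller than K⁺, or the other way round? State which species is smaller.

K⁺

Forming K⁺ removes 1 electron from K. Fewer electrons for the same nuclear charge means less shielding and a higher Z_eff on the remaining electrons, and for main-group metals the entire outer shell is lost.
A cation is smaller than its parent atom: K⁺ < K.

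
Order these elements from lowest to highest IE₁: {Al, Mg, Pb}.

Al, Pb, Mg

Mg is in period 3, group 2; Al is in period 3, group 13; Pb is in period 6, group 14.
Across a period the outer electron is held more tightly (higher IE₁); down a group it sits in a higher shell, more shielded, and comes off more easily.
These span different periods and groups, so the two trends combine.
Pb > Al: period and group pull opposite ways; the across-period shift dominates (716 vs 578 kJ/mol).
Mg > Pb: the two effects oppose for this pair; the down-group effect wins (738 vs 716 kJ/mol).
Note the exception: Mg has a higher first ionization energy than Al, contrary to the simple trend — Al's single 3p electron is easier to remove than one from Mg's filled 3s².
For reference (kJ/mol): Mg 738, Al 578, Pb 716.
So from lowest to highest: Al < Pb < Mg.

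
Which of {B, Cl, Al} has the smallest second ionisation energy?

Al

The second ionization energy removes an electron from the +1 ion. For each element: B⁺ still has 2 valence electrons; Cl⁺ still has 6 valence electrons; Al⁺ still has 2 valence electrons.
All are still removing valence electrons, so compare the +1 ions as you would atoms: IE_2 generally rises across a period (higher Z_eff) and falls down a group (larger shell), subject to the usual subshell exceptions.
Valence configurations: B⁺ [He]2s², Cl⁺ [Ne]3s²3p⁴, Al⁺ [Ne]3s².
The numbers (kJ/mol): B 2427, Cl 2298, Al 1817.
Overall IE_2 order: Al < Cl < B.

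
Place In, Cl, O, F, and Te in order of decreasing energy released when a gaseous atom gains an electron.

Cl, F, Te, O, In

Atoms with high Z_eff and room in the valence shell (especially the halogens) have the most exothermic electron affinities.
These span different periods and groups, so the two trends combine.
O > In: both effects reinforce here, so O is clearly the higher of the two.
Te > O: this pair runs against the simple trend — see the exception note.
F > Te: relative to Te, both the across-period and down-group shifts push F's electron affinity up.
Cl > F: this pair runs against the simple trend — see the exception note.
Note the exception: Te has a higher electron affinity than O, contrary to the simple trend — O's compact 2p subshell gives strong electron–electron repulsion on the added electron.
Note the exception: Cl has a higher electron affinity than F, contrary to the simple trend — F's small 2p subshell makes the incoming electron feel strong e⁻–e⁻ repulsion, so Cl actually releases more energy on gaining an electron.
Approximate values (kJ/mol): O 141, F 328, Cl 349, In 29, Te 190.
So from highest to lowest: Cl > F > Te > O > In.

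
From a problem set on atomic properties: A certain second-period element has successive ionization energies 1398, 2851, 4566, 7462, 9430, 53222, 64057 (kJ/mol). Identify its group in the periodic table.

Look for the largest jump between consecutive ionization energies: IE6/IE5 ≈ 5.6, far larger than any earlier ratio.
That jump marks the point where a core electron is being removed. So the atom has 5 valence electrons.
A main-group element with 5 valence electrons is in group 15.

Group 15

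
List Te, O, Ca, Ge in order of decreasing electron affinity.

Electron affinity generally becomes more exothermic across a period toward the halogens and less exothermic down a group.
Here both period and group differ, so the two effects have to be weighed against each other.
Ge > Ca: both are in period 4; the period trend gives Ge the larger value.
O > Ge: both effects reinforce here, so O is clearly the higher of the two.
Te > O: this pair runs against the simple trend — see the exception note.
Note the exception: Te has a higher electron affinity than O, contrary to the simple trend — O's compact 2p subshell gives strong electron–electron repulsion on the added electron.
Tabulated electron affinity (kJ/mol): O 141, Ca 2, Ge 119, Te 190.
So from highest to lowest: Te > O > Ge > Ca.

Te, O, Ge, Ca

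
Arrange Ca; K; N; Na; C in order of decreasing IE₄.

Na > N > Ca > C > K

After 3 electrons have been removed, what remains? Ca³⁺ is already 1 electron into the core; K³⁺ is already 2 electrons into the core; N³⁺ still has 2 valence electrons; Na³⁺ is already 2 electrons into the core; C³⁺ still has 1 valence electron.
Usually core removal costs more than valence removal, but here the competition is close: a tightly held n=2 valence electron can cost more to remove than an n=3 core electron, so the actual values have to decide it.
Valence configurations: N³⁺ [He]2s², C³⁺ [He]2s¹.
The numbers (kJ/mol): Ca 6491, K 5877, N 7475, Na 9543, C 6223.
So the fourth ionization energies run K < C < Ca < N < Na.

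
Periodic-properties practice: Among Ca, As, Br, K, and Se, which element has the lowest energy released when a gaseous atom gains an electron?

K is in period 4, group 1; Ca is in period 4, group 2; As is in period 4, group 15; Se is in period 4, group 16; Br is in period 4, group 17.
Adding an electron releases more energy for atoms nearer the top right (short of the noble gases).
All lie in period 4; the across-period trend (electron affinity increases left to right) applies, with the exception below.
Note the exception: K has a higher electron affinity than Ca, contrary to the simple trend — adding an electron to Ca (ns²) has to open a new, higher-energy np subshell, which is unfavourable.
Approximate values (kJ/mol): K 48, Ca 2, As 78, Se 195, Br 325.
The lowest energy released when a gaseous atom gains an electron among these belongs to Ca.

Ca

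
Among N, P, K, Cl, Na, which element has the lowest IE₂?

IE_2 is the cost of taking one more electron from the +1 cation: N⁺ still has 4 valence electrons; P⁺ still has 4 valence electrons; K⁺ is the bare [Ar] core; Cl⁺ still has 6 valence electrons; Na⁺ is the bare [Ne] core.
Pulling an electron out of a noble-gas core costs far more than removing a remaining valence electron, so K and Na sit at the high end of IE_2.
Valence configurations: N⁺ [He]2s²2p², P⁺ [Ne]3s²3p², Cl⁺ [Ne]3s²3p⁴.
The numbers (kJ/mol): N 2856, P 1907, K 3052, Cl 2298, Na 4562.
Hence IE_2: P < Cl < N < K < Na.

P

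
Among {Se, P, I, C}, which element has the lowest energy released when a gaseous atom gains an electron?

P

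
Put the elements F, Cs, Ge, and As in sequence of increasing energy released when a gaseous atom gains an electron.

F is in period 2, group 17; Ge is in period 4, group 14; As is in period 4, group 15; Cs is in period 6, group 1.
Adding an electron releases more energy for atoms nearer the top right (short of the noble gases).
Here both period and group differ, so the two effects have to be weighed against each other.
As > Cs: relative to Cs, both the across-period and down-group shifts push As's electron affinity up.
Ge > As: this pair runs against the simple trend — see the exception note.
F > Ge: both effects reinforce here, so F is clearly the higher of the two.
Note the exception: Ge has a higher electron affinity than As, contrary to the simple trend — adding an electron to As's half-filled 4p³ is unfavourable, so Ge (4p²) has the more exothermic EA.
For reference (kJ/mol): F 328, Ge 119, As 78, Cs 46.
So from lowest to highest: Cs < As < Ge < F.

Cs < As < Ge < F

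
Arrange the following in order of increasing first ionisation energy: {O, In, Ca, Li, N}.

Removing the outermost electron gets harder across a period and easier down a group.
These span different periods and groups, so the two trends combine.
In > Li: the two effects oppose for this pair; the across-period effect wins (558 vs 520 kJ/mol).
Ca > In: the two effects oppose for this pair; the down-group effect wins (590 vs 558 kJ/mol).
O > Ca: both effects reinforce here, so O is clearly the higher of the two.
N > O: this pair runs against the simple trend — see the exception note.
Note the exception: N has a higher first ionization energy than O, contrary to the simple trend — pairing an electron in O's 2p⁴ costs repulsion energy, so O ionizes more easily than half-filled N (2p³).
Approximate values (kJ/mol): Li 520, N 1402, O 1314, Ca 590, In 558.
So from lowest to highest: Li < In < Ca < O < N.

Li, In, Ca, O, N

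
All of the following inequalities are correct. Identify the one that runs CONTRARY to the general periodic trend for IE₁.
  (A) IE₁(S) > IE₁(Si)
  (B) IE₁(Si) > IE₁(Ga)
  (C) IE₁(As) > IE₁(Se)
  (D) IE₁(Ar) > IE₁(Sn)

(C)

The general trend: IE₁ increases across a period and decreases down a group.
(A) S (period 3, group 16) vs Si (period 3, group 14): the stated order agrees with the simple trend.
(B) Si (period 3, group 14) vs Ga (period 4, group 13): the stated order agrees with the simple trend.
(C) As (period 4, group 15) vs Se (period 4, group 16): the stated order contradicts the simple trend.
(D) Ar (period 3, group 18) vs Sn (period 5, group 14): the stated order agrees with the simple trend.
The exception is (C): Se (4p⁴) ionizes more easily than half-filled As (4p³).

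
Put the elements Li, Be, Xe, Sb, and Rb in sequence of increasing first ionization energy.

Removing the outermost electron gets harder across a period and easier down a group.
Here both period and group differ, so the two effects have to be weighed against each other.
Li > Rb: they share group 1; the group trend gives Li the larger value.
Sb > Li: period and group pull opposite ways; the across-period shift dominates (831 vs 520 kJ/mol).
Be > Sb: the two effects oppose for this pair; the down-group effect wins (900 vs 831 kJ/mol).
Xe > Be: period and group pull opposite ways; the across-period shift dominates (1170 vs 900 kJ/mol).
For reference (kJ/mol): Li 520, Be 900, Rb 403, Sb 831, Xe 1170.
So from lowest to highest: Rb < Li < Sb < Be < Xe.

Rb < Li < Sb < Be < Xe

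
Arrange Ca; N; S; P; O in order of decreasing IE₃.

O, Ca, N, S, P

Consider each +2 ion: Ca²⁺ is the bare [Ar] core; N²⁺ still has 3 valence electrons; S²⁺ still has 4 valence electrons; P²⁺ still has 3 valence electrons; O²⁺ still has 4 valence electrons.
Usually core removal costs more than valence removal, but here the competition is close: a tightly held n=2 valence electron can cost more to remove than an n=3 core electron, so the actual values have to decide it.
Valence configurations: N²⁺ [He]2s²2p¹, S²⁺ [Ne]3s²3p², P²⁺ [Ne]3s²3p¹, O²⁺ [He]2s²2p².
Approximate IE_3 values (kJ/mol): Ca 4912, N 4578, S 3357, P 2914, O 5300.
Hence IE_3: P < S < N < Ca < O.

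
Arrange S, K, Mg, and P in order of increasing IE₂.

Mg < P < S < K

The second ionization energy removes an electron from the +1 ion. For each element: S⁺ still has 5 valence electrons; K⁺ is the bare [Ar] core; Mg⁺ still has 1 valence electron; P⁺ still has 4 valence electrons.
Breaking into a closed-shell core is much more expensive than removing a leftover valence electron — K has the largest IE_2 here.
Valence configurations: S⁺ [Ne]3s²3p³, Mg⁺ [Ne]3s¹, P⁺ [Ne]3s²3p².
Approximate IE_2 values (kJ/mol): S 2252, K 3052, Mg 1451, P 1907.
Overall IE_2 order: Mg < P < S < K.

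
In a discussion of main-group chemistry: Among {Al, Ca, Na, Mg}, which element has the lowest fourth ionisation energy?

Ca

The fourth ionization energy removes an electron from the +3 ion. For each element: Al³⁺ is the bare [Ne] core; Ca³⁺ is already 1 electron into the core; Na³⁺ is already 2 electrons into the core; Mg³⁺ is already 1 electron into the core.
All of these are removing an electron from a noble-gas core or deeper; the smaller core (lower principal quantum number) is held far more tightly, and within a period the higher nuclear charge binds the same core more tightly.
The numbers (kJ/mol): Al 11577, Ca 6491, Na 9543, Mg 10543.
Putting it together, IE_4: Ca < Na < Mg < Al.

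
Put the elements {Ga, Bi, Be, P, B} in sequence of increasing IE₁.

Ga < Bi < B < Be < P

Be is in period 2, group 2; B is in period 2, group 13; P is in period 3, group 15; Ga is in period 4, group 13; Bi is in period 6, group 15.
IE₁ increases left→right with effective nuclear charge and decreases top→bottom as the valence shell moves farther out.
Here both period and group differ, so the two effects have to be weighed against each other.
Bi > Ga: the two effects oppose for this pair; the across-period effect wins (703 vs 579 kJ/mol).
B > Bi: period and group pull opposite ways; the down-group shift dominates (801 vs 703 kJ/mol).
Be > B: this pair runs against the simple trend — see the exception note.
P > Be: period and group pull opposite ways; the across-period shift dominates (1012 vs 900 kJ/mol).
Note the exception: Be has a higher first ionization energy than B, contrary to the simple trend — removing B's lone 2p electron is easier than breaking Be's filled 2s².
Tabulated first ionization energy (kJ/mol): Be 900, B 801, P 1012, Ga 579, Bi 703.
So from lowest to highest: Ga < Bi < B < Be < P.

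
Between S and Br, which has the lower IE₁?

S

Removing the outermost electron gets harder across a period and easier down a group.
These sit on a diagonal, where the across-period and down-group effects partly cancel.
Br > S: the two effects oppose for this pair; the across-period effect wins (1140 vs 1000 kJ/mol).
For reference (kJ/mol): S 1000, Br 1140.
So S has the lower IE₁ (S < Br).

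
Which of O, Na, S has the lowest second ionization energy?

S

Consider each +1 ion: O⁺ still has 5 valence electrons; Na⁺ is the bare [Ne] core; S⁺ still has 5 valence electrons.
Core electrons are held far more tightly than valence electrons, so Na tops the IE_2 order.
Valence configurations: O⁺ [He]2s²2p³, S⁺ [Ne]3s²3p³.
Approximate IE_2 values (kJ/mol): O 3388, Na 4562, S 2252.
Overall IE_2 order: S < O < Na.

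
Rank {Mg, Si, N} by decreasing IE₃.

Consider each +2 ion: Mg²⁺ is the bare [Ne] core; Si²⁺ still has 2 valence electrons; N²⁺ still has 3 valence electrons.
Pulling an electron out of a noble-gas core costs far more than removing a remaining valence electron, so Mg sits at the high end of IE_3.
Valence configurations: Si²⁺ [Ne]3s², N²⁺ [He]2s²2p¹.
Tabulated IE_3 (kJ/mol): Mg 7733, Si 3232, N 4578.
Hence IE_3: Si < N < Mg.

Mg > N > Si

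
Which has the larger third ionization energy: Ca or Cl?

Ca

Consider each +2 ion: Ca²⁺ is the bare [Ar] core; Cl²⁺ still has 5 valence electrons.
Pulling an electron out of a noble-gas core costs far more than removing a remaining valence electron, so Ca sits at the high end of IE_3.
Approximate IE_3 values (kJ/mol): Ca 4912, Cl 3822.
Hence IE_3: Cl < Ca.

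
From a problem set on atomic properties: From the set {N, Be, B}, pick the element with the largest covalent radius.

Radius decreases left→right (rising Z_eff, same n) and increases top→bottom (higher n).
All lie in period 2, so atomic radius increases right to left.
The largest covalent radius among these belongs to Be.

Be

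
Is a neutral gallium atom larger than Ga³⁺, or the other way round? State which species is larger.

Ga

Forming Ga³⁺ removes 3 electrons from Ga. Fewer electrons for the same nuclear charge means less shielding and a higher Z_eff on the remaining electrons, and for main-group metals the entire outer shell is lost.
A cation is smaller than its parent atom: Ga³⁺ < Ga.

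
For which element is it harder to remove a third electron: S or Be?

Be

The third ionization energy removes an electron from the +2 ion. For each element: S²⁺ still has 4 valence electrons; Be²⁺ is the bare [He] core.
Breaking into a closed-shell core is much more expensive than removing a leftover valence electron — Be has the largest IE_3 here.
Tabulated IE_3 (kJ/mol): S 3357, Be 14849.
Putting it together, IE_3: S < Be.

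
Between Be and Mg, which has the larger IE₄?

Be

After 3 electrons have been removed, what remains? Be³⁺ is already 1 electron into the core; Mg³⁺ is already 1 electron into the core.
All of these are removing an electron from a noble-gas core or deeper; the smaller core (lower principal quantum number) is held far more tightly, and within a period the higher nuclear charge binds the same core more tightly.
Approximate IE_4 values (kJ/mol): Be 21007, Mg 10543.
So the fourth ionization energies run Mg < Be.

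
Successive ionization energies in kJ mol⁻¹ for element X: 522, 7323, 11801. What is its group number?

Group 1

Look for the largest jump between consecutive ionization energies: IE2/IE1 ≈ 14.0, far larger than any earlier ratio.
That jump marks the point where a core electron is being removed. So the atom has 1 valence electron.
A main-group element with 1 valence electron is in group 1.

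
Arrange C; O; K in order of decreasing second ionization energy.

After 1 electron has been removed, what remains? C⁺ still has 3 valence electrons; O⁺ still has 5 valence electrons; K⁺ is the bare [Ar] core.
Usually core removal costs more than valence removal, but here the competition is close: a tightly held n=2 valence electron can cost more to remove than an n=3 core electron, so the actual values have to decide it.
Valence configurations: C⁺ [He]2s²2p¹, O⁺ [He]2s²2p³.
Approximate IE_2 values (kJ/mol): C 2353, O 3388, K 3052.
So the second ionization energies run C < K < O.

O > K > C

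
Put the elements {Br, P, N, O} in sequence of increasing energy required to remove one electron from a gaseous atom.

P, Br, O, N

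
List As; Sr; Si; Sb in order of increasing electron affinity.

EA tends to increase across a period and decrease down a group, though the pattern is less regular than for IE or radius.
Here both period and group differ, so the two effects have to be weighed against each other.
As > Sr: both effects reinforce here, so As is clearly the higher of the two.
Sb > As: this pair runs against the simple trend — see the exception note.
Si > Sb: period and group pull opposite ways; the down-group shift dominates (134 vs 103 kJ/mol).
Note the exception: Sb has a higher electron affinity than As, contrary to the simple trend — both are half-filled np³, but the pairing/repulsion penalty for the added electron shrinks as the p orbitals become larger and more diffuse down the group, and for Sb that outweighs the weaker nuclear attraction.
Approximate values (kJ/mol): Si 134, As 78, Sr 5, Sb 103.
So from lowest to highest: Sr < As < Sb < Si.

Sr < As < Sb < Si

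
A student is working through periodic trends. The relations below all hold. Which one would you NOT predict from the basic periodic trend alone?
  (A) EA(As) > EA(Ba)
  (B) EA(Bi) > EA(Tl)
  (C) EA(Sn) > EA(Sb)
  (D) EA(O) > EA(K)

(C)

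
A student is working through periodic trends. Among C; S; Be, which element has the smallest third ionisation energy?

S

IE_3 is the cost of taking one more electron from the +2 cation: C²⁺ still has 2 valence electrons; S²⁺ still has 4 valence electrons; Be²⁺ is the bare [He] core.
Core electrons are held far more tightly than valence electrons, so Be tops the IE_3 order.
Valence configurations: C²⁺ [He]2s², S²⁺ [Ne]3s²3p².
Approximate IE_3 values (kJ/mol): C 4620, S 3357, Be 14849.
Overall IE_3 order: S < C < Be.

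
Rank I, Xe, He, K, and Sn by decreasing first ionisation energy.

He > Xe > I > Sn > K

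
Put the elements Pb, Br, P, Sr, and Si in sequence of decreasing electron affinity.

Si is in period 3, group 14; P is in period 3, group 15; Br is in period 4, group 17; Sr is in period 5, group 2; Pb is in period 6, group 14.
Adding an electron releases more energy for atoms nearer the top right (short of the noble gases).
Neither a single period nor a single group — weigh both effects.
Pb > Sr: the two effects oppose for this pair; the across-period effect wins (35 vs 5 kJ/mol).
P > Pb: relative to Pb, both the across-period and down-group shifts push P's electron affinity up.
Si > P: this pair runs against the simple trend — see the exception note.
Br > Si: period and group pull opposite ways; the across-period shift dominates (325 vs 134 kJ/mol).
Note the exception: Si has a higher electron affinity than P, contrary to the simple trend — adding an electron to P's half-filled 3p³ is unfavourable, so Si (3p²) has the more exothermic EA.
For reference (kJ/mol): Si 134, P 72, Br 325, Sr 5, Pb 35.
So from highest to lowest: Br > Si > P > Pb > Sr.

Br, Si, P, Pb, Sr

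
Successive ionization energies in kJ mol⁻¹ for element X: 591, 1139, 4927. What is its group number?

Group 2

Look for the largest jump between consecutive ionization energies: IE3/IE2 ≈ 4.3, far larger than any earlier ratio.
That jump marks the point where a core electron is being removed. So the atom has 2 valence electrons.
A main-group element with 2 valence electrons is in group 2.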